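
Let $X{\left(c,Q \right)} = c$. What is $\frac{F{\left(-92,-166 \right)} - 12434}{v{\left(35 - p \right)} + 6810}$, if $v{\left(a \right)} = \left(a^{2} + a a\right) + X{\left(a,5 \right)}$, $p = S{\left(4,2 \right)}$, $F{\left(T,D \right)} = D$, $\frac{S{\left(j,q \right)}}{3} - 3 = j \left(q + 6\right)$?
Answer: $- \frac{630}{827} \approx -0.76179$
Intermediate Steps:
$S{\left(j,q \right)} = 9 + 3 j \left(6 + q\right)$ ($S{\left(j,q \right)} = 9 + 3 j \left(q + 6\right) = 9 + 3 j \left(6 + q\right)$)
$p = 105$ ($p = 9 + 18 \cdot 4 + 3 \cdot 4 \cdot 2 = 9 + 72 + 24 = 105$)
$v{\left(a \right)} = a + 2 a^{2}$ ($v{\left(a \right)} = \left(a^{2} + a a\right) + a = \left(a^{2} + a^{2}\right) + a = 2 a^{2} + a = a + 2 a^{2}$)
$\frac{F{\left(-92,-166 \right)} - 12434}{v{\left(35 - p \right)} + 6810} = \frac{-166 - 12434}{\left(35 - 105\right) \left(1 + 2 \left(35 - 105\right)\right) + 6810} = - \frac{12600}{\left(35 - 105\right) \left(1 + 2 \left(35 - 105\right)\right) + 6810} = - \frac{12600}{- 70 \left(1 + 2 \left(-70\right)\right) + 6810} = - \frac{12600}{- 70 \left(1 - 140\right) + 6810} = - \frac{12600}{\left(-70\right) \left(-139\right) + 6810} = - \frac{12600}{9730 + 6810} = - \frac{12600}{16540} = \left(-12600\right) \frac{1}{16540} = - \frac{630}{827}$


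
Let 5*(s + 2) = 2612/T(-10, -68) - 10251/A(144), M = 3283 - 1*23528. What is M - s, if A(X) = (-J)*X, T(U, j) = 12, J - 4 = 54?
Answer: -282391961/13920 ≈ -20287.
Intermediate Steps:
J = 58 (J = 4 + 54 = 58)
A(X) = -58*X (A(X) = (-1*58)*X = -58*X)
M = -20245 (M = 3283 - 23528 = -20245)
s = 581561/13920 (s = -2 + (2612/12 - 10251/((-58*144)))/5 = -2 + (2612*(1/12) - 10251/(-8352))/5 = -2 + (653/3 - 10251*(-1/8352))/5 = -2 + (653/3 + 1139/928)/5 = -2 + (1/5)*(609401/2784) = -2 + 609401/13920 = 581561/13920 ≈ 41.779)
M - s = -20245 - 1*581561/13920 = -20245 - 581561/13920 = -282391961/13920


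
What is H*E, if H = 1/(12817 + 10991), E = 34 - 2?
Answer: 1/744 ≈ 0.0013441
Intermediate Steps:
E = 32
H = 1/23808 ≈ 4.2003e-5
H*E = (1/23808)*32 = 1/744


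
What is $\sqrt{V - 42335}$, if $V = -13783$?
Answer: $i \sqrt{56118} \approx 236.89 i$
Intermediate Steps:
$\sqrt{V - 42335} = \sqrt{-13783 - 42335} = \sqrt{-56118} = i \sqrt{56118}$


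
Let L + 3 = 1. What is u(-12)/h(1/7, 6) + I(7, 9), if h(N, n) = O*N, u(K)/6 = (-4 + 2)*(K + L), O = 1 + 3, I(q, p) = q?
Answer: 301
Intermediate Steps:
L = -2 (L = -3 + 1 = -2)
O = 4
u(K) = 24 - 12*K (u(K) = 6*((-4 + 2)*(K - 2)) = 6*(-2*(-2 + K)) = 6*(4 - 2*K) = 24 - 12*K)
h(N, n) = 4*N
u(-12)/h(1/7, 6) + I(7, 9) = (24 - 12*(-12))/((4/7)) + 7 = (24 + 144)/((4*(⅐))) + 7 = 168/(4/7) + 7 = (7/4)*168 + 7 = 294 + 7 = 301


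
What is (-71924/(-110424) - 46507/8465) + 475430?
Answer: 111099628046623/233684790 ≈ 4.7543e+5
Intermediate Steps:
(-71924/(-110424) - 46507/8465) + 475430 = (-71924*(-1/110424) - 46507*1/8465) + 475430 = (17981/27606 - 46507/8465) + 475430 = -1131663077/233684790 + 475430 = 111099628046623/233684790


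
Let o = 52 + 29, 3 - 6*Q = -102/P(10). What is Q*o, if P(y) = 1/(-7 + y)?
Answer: 8343/2 ≈ 4171.5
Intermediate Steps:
Q = 103/2 (Q = 1/2 - (-17)/(1/(-7 + 10)) = 1/2 - (-17)/(1/3) = 1/2 - (-17)/1/3 = 1/2 - (-17)*3 = 1/2 - 1/6*(-306) = 1/2 + 51 = 103/2 ≈ 51.500)
o = 81
Q*o = (103/2)*81 = 8343/2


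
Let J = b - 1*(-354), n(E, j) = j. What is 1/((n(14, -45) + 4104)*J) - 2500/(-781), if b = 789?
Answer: 1054417571/329400027 ≈ 3.2010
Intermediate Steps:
J = 1143 (J = 789 - 1*(-354) = 789 + 354 = 1143)
1/((n(14, -45) + 4104)*J) - 2500/(-781) = 1/((-45 + 4104)*1143) - 2500/(-781) = (1/1143)/4059 - 2500*(-1/781) = (1/4059)*(1/1143) + 2500/781 = 1/4639437 + 2500/781 = 1054417571/329400027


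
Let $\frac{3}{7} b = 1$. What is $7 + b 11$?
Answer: $\frac{98}{3} \approx 32.667$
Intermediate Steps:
$b = \frac{7}{3}$ ($b = \frac{7}{3} \cdot 1 = \frac{7}{3} \approx 2.3333$)
$7 + b 11 = 7 + \frac{7}{3} \cdot 11 = 7 + \frac{77}{3} = \frac{98}{3}$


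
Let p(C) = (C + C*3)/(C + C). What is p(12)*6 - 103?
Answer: -91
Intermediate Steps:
p(C) = 2 (p(C) = (C + 3*C)/((2*C)) = (4*C)*(1/(2*C)) = 2)
p(12)*6 - 103 = 2*6 - 103 = 12 - 103 = -91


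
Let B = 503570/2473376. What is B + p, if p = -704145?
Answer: -23535335675/33424 ≈ -7.0415e+5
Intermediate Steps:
B = 6805/33424 (B = 503570*(1/2473376) = 6805/33424 ≈ 0.20360)
B + p = 6805/33424 - 704145 = -23535335675/33424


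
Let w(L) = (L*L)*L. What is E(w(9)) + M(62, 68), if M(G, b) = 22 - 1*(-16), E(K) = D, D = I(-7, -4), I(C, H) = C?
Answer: 31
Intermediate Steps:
w(L) = L**3 (w(L) = L**2*L = L**3)
D = -7
E(K) = -7
M(G, b) = 38 (M(G, b) = 22 + 16 = 38)
E(w(9)) + M(62, 68) = -7 + 38 = 31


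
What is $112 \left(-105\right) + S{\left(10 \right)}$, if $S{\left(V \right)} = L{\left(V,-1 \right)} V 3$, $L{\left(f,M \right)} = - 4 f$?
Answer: $-12960$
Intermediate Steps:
$S{\left(V \right)} = - 12 V^{2}$ ($S{\left(V \right)} = - 4 V V 3 = - 4 V^{2} \cdot 3 = - 12 V^{2}$)
$112 \left(-105\right) + S{\left(10 \right)} = 112 \left(-105\right) - 12 \cdot 10^{2} = -11760 - 1200 = -12960$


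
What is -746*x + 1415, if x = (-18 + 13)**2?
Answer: -17235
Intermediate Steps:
x = 25 (x = (-5)**2 = 25)
-746*x + 1415 = -746*25 + 1415 = -18650 + 1415 = -17235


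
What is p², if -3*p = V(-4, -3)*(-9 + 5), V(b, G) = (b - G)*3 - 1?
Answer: 256/9 ≈ 28.444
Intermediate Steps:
V(b, G) = -1 - 3*G + 3*b (V(b, G) = (-3*G + 3*b) - 1 = -1 - 3*G + 3*b)
p = -16/3 (p = -(-1 - 3*(-3) + 3*(-4))*(-9 + 5)/3 = -(-1 + 9 - 12)*(-4)/3 = -(-4)*(-4)/3 = -⅓*16 = -16/3 ≈ -5.3333)
p² = (-16/3)² = 256/9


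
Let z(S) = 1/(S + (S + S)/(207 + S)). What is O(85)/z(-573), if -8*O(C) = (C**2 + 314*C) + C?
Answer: 147738500/61 ≈ 2.4219e+6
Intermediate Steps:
O(C) = -315*C/8 - C**2/8 (O(C) = -((C**2 + 314*C) + C)/8 = -(C**2 + 315*C)/8 = -315*C/8 - C**2/8)
z(S) = 1/(S + 2*S/(207 + S)) (z(S) = 1/(S + (2*S)/(207 + S)) = 1/(S + 2*S/(207 + S)))
O(85)/z(-573) = (-1/8*85*(315 + 85))/(((207 - 573)/((-573)*(209 - 573)))) = (-1/8*85*400)/((-1/573*(-366)/(-364))) = -4250/((-1/573*(-1/364)*(-366))) = -4250/(-61/34762) = -4250*(-34762/61) = 147738500/61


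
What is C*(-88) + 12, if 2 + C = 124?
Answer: -10724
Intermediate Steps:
C = 122 (C = -2 + 124 = 122)
C*(-88) + 12 = 122*(-88) + 12 = -10736 + 12 = -10724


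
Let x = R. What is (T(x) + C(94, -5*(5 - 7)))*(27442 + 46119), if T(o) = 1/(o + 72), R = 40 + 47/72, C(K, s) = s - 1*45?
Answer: -20877568093/8111 ≈ -2.5740e+6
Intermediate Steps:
C(K, s) = -45 + s (C(K, s) = s - 45 = -45 + s)
R = 2927/72 (R = 40 + 47*(1/72) = 40 + 47/72 = 2927/72 ≈ 40.653)
x = 2927/72 ≈ 40.653
T(o) = 1/(72 + o)
(T(x) + C(94, -5*(5 - 7)))*(27442 + 46119) = (1/(72 + 2927/72) + (-45 - 5*(5 - 7)))*(27442 + 46119) = (1/(8111/72) + (-45 - 5*(-2)))*73561 = (72/8111 + (-45 + 10))*73561 = (72/8111 - 35)*73561 = -283813/8111*73561 = -20877568093/8111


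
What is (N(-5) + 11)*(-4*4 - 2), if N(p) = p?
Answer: -108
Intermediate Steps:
(N(-5) + 11)*(-4*4 - 2) = (-5 + 11)*(-4*4 - 2) = 6*(-16 - 2) = 6*(-18) = -108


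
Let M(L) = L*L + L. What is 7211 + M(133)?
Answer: 25033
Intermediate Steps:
M(L) = L + L² (M(L) = L² + L = L + L²)
7211 + M(133) = 7211 + 133*(1 + 133) = 7211 + 133*134 = 7211 + 17822 = 25033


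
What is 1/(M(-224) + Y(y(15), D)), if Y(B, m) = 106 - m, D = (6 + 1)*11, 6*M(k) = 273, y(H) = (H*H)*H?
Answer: 2/149 ≈ 0.013423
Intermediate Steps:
y(H) = H³ (y(H) = H²*H = H³)
M(k) = 91/2 (M(k) = (⅙)*273 = 91/2)
D = 77 (D = 7*11 = 77)
1/(M(-224) + Y(y(15), D)) = 1/(91/2 + (106 - 1*77)) = 1/(91/2 + (106 - 77)) = 1/(91/2 + 29) = 1/(149/2) = 2/149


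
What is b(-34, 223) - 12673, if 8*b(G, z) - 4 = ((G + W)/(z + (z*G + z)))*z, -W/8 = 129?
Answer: -1621547/128 ≈ -12668.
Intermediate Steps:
W = -1032 (W = -8*129 = -1032)
b(G, z) = 1/2 + z*(-1032 + G)/(8*(2*z + G*z)) (b(G, z) = 1/2 + (((G - 1032)/(z + (z*G + z)))*z)/8 = 1/2 + (((-1032 + G)/(z + (G*z + z)))*z)/8 = 1/2 + (((-1032 + G)/(z + (z + G*z)))*z)/8 = 1/2 + (((-1032 + G)/(2*z + G*z))*z)/8 = 1/2 + (z*(-1032 + G)/(2*z + G*z))/8 = 1/2 + z*(-1032 + G)/(8*(2*z + G*z)))
b(-34, 223) - 12673 = (-1024 + 5*(-34))/(8*(2 - 34)) - 12673 = (1/8)*(-1024 - 170)/(-32) - 12673 = (1/8)*(-1/32)*(-1194) - 12673 = 597/128 - 12673 = -1621547/128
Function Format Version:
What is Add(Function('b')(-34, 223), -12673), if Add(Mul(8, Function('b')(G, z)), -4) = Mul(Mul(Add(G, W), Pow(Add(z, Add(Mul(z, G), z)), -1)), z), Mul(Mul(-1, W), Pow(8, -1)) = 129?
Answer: Rational(-1621547, 128) ≈ -12668.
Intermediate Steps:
W = -1032 (W = Mul(-8, 129) = -1032)
Function('b')(G, z) = Add(Rational(1, 2), Mul(Rational(1, 8), z, Pow(Add(Mul(2, z), Mul(G, z)), -1), Add(-1032, G))) (Function('b')(G, z) = Add(Rational(1, 2), Mul(Rational(1, 8), Mul(Mul(Add(G, -1032), Pow(Add(z, Add(Mul(z, G), z)), -1)), z))) = Add(Rational(1, 2), Mul(Rational(1, 8), Mul(Mul(Add(-1032, G), Pow(Add(z, Add(Mul(G, z), z)), -1)), z))) = Add(Rational(1, 2), Mul(Rational(1, 8), Mul(Mul(Add(-1032, G), Pow(Add(z, Add(z, Mul(G, z))), -1)), z))) = Add(Rational(1, 2), Mul(Rational(1, 8), Mul(Mul(Add(-1032, G), Pow(Add(Mul(2, z), Mul(G, z)), -1)), z))) = Add(Rational(1, 2), Mul(Rational(1, 8), Mul(Mul(Pow(Add(Mul(2, z), Mul(G, z)), -1), Add(-1032, G)), z))) = Add(Rational(1, 2), Mul(Rational(1, 8), Mul(z, Pow(Add(Mul(2, z), Mul(G, z)), -1), Add(-1032, G)))) = Add(Rational(1, 2), Mul(Rational(1, 8), z, Pow(Add(Mul(2, z), Mul(G, z)), -1), Add(-1032, G))))
Add(Function('b')(-34, 223), -12673) = Add(Mul(Rational(1, 8), Pow(Add(2, -34), -1), Add(-1024, Mul(5, -34))), -12673) = Add(Mul(Rational(1, 8), Pow(-32, -1), Add(-1024, -170)), -12673) = Add(Mul(Rational(1, 8), Rational(-1, 32), -1194), -12673) = Add(Rational(597, 128), -12673) = Rational(-1621547, 128)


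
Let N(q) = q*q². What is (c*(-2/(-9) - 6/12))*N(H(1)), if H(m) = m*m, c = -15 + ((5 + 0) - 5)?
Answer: 25/6 ≈ 4.1667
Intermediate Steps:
c = -15 (c = -15 + (5 - 5) = -15 + 0 = -15)
H(m) = m²
N(q) = q³
(c*(-2/(-9) - 6/12))*N(H(1)) = (-15*(-2/(-9) - 6/12))*(1²)³ = -15*(-2*(-⅑) - 6*1/12)*1³ = -15*(2/9 - ½)*1 = -15*(-5/18)*1 = (25/6)*1 = 25/6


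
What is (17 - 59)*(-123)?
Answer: 5166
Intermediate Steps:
(17 - 59)*(-123) = -42*(-123) = 5166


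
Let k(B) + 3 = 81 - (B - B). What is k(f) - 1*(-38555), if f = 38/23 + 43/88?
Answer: 38633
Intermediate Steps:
f = 4333/2024 (f = 38*(1/23) + 43*(1/88) = 38/23 + 43/88 = 4333/2024 ≈ 2.1408)
k(B) = 78 (k(B) = -3 + (81 - (B - B)) = -3 + (81 - 1*0) = -3 + (81 + 0) = -3 + 81 = 78)
k(f) - 1*(-38555) = 78 - 1*(-38555) = 78 + 38555 = 38633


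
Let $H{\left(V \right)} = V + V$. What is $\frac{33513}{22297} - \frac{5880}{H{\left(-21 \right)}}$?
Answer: $\frac{3155093}{22297} \approx 141.5$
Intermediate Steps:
$H{\left(V \right)} = 2 V$
$\frac{33513}{22297} - \frac{5880}{H{\left(-21 \right)}} = \frac{33513}{22297} - \frac{5880}{2 \left(-21\right)} = 33513 \cdot \frac{1}{22297} - \frac{5880}{-42} = \frac{33513}{22297} - -140 = \frac{33513}{22297} + 140 = \frac{3155093}{22297}$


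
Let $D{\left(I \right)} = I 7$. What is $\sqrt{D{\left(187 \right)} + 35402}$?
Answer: $3 \sqrt{4079} \approx 191.6$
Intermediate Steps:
$D{\left(I \right)} = 7 I$
$\sqrt{D{\left(187 \right)} + 35402} = \sqrt{7 \cdot 187 + 35402} = \sqrt{1309 + 35402} = \sqrt{36711} = 3 \sqrt{4079}$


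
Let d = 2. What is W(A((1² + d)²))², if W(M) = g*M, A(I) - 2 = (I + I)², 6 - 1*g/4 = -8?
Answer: 333281536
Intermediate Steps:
g = 56 (g = 24 - 4*(-8) = 24 + 32 = 56)
A(I) = 2 + 4*I² (A(I) = 2 + (I + I)² = 2 + (2*I)² = 2 + 4*I²)
W(M) = 56*M
W(A((1² + d)²))² = (56*(2 + 4*((1² + 2)²)²))² = (56*(2 + 4*((1 + 2)²)²))² = (56*(2 + 4*(3²)²))² = (56*(2 + 4*9²))² = (56*(2 + 4*81))² = (56*(2 + 324))² = (56*326)² = 18256² = 333281536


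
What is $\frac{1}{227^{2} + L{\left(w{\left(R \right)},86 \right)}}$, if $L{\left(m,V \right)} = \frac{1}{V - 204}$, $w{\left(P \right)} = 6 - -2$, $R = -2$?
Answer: $\frac{118}{6080421} \approx 1.9407 \cdot 10^{-5}$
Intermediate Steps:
$w{\left(P \right)} = 8$ ($w{\left(P \right)} = 6 + 2 = 8$)
$L{\left(m,V \right)} = \frac{1}{-204 + V}$
$\frac{1}{227^{2} + L{\left(w{\left(R \right)},86 \right)}} = \frac{1}{227^{2} + \frac{1}{-204 + 86}} = \frac{1}{51529 + \frac{1}{-118}} = \frac{1}{51529 - \frac{1}{118}} = \frac{1}{\frac{6080421}{118}} = \frac{118}{6080421}$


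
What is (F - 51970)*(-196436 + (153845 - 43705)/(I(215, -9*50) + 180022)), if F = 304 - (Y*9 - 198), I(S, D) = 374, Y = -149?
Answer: 148025693160961/15033 ≈ 9.8467e+9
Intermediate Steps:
F = 1843 (F = 304 - (-149*9 - 198) = 304 - (-1341 - 198) = 304 - 1*(-1539) = 304 + 1539 = 1843)
(F - 51970)*(-196436 + (153845 - 43705)/(I(215, -9*50) + 180022)) = (1843 - 51970)*(-196436 + (153845 - 43705)/(374 + 180022)) = -50127*(-196436 + 110140/180396) = -50127*(-196436 + 110140*(1/180396)) = -50127*(-196436 + 27535/45099) = -50127*(-8859039629/45099) = 148025693160961/15033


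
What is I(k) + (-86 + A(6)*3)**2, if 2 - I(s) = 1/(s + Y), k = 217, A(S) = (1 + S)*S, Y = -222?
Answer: 8011/5 ≈ 1602.2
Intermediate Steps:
A(S) = S*(1 + S)
I(s) = 2 - 1/(-222 + s) (I(s) = 2 - 1/(s - 222) = 2 - 1/(-222 + s))
I(k) + (-86 + A(6)*3)**2 = (-445 + 2*217)/(-222 + 217) + (-86 + (6*(1 + 6))*3)**2 = (-445 + 434)/(-5) + (-86 + (6*7)*3)**2 = -1/5*(-11) + (-86 + 42*3)**2 = 11/5 + (-86 + 126)**2 = 11/5 + 40**2 = 11/5 + 1600 = 8011/5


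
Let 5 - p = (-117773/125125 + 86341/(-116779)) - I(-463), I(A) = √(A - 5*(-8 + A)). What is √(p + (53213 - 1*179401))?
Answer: √(-37731088240242100935 + 598045549351250*√473)/17292275 ≈ 355.16*I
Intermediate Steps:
I(A) = √(40 - 4*A) (I(A) = √(A + (40 - 5*A)) = √(40 - 4*A))
p = 7508976359/1123997875 + 2*√473 (p = 5 - ((-117773/125125 + 86341/(-116779)) - 2*√(10 - 1*(-463))) = 5 - ((-117773*1/125125 + 86341*(-1/116779)) - 2*√(10 + 463)) = 5 - ((-117773/125125 - 86341/116779) - 2*√473) = 5 - (-1888986984/1123997875 - 2*√473) = 5 + (1888986984/1123997875 + 2*√473) = 7508976359/1123997875 + 2*√473 ≈ 50.178)
√(p + (53213 - 1*179401)) = √((7508976359/1123997875 + 2*√473) + (53213 - 1*179401)) = √((7508976359/1123997875 + 2*√473) + (53213 - 179401)) = √((7508976359/1123997875 + 2*√473) - 126188) = √(-141827534874141/1123997875 + 2*√473)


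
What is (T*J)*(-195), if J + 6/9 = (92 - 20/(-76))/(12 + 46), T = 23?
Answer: -4567225/1102 ≈ -4144.5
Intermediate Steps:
J = 3055/3306 (J = -2/3 + (92 - 20/(-76))/(12 + 46) = -2/3 + (92 - 20*(-1/76))/58 = -2/3 + (92 + 5/19)*(1/58) = -2/3 + (1753/19)*(1/58) = -2/3 + 1753/1102 = 3055/3306 ≈ 0.92408)
(T*J)*(-195) = (23*(3055/3306))*(-195) = (70265/3306)*(-195) = -4567225/1102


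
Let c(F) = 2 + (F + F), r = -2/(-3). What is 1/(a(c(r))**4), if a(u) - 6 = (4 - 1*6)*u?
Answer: 81/16 ≈ 5.0625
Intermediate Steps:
r = 2/3 (r = -2*(-1/3) = 2/3 ≈ 0.66667)
c(F) = 2 + 2*F
a(u) = 6 - 2*u (a(u) = 6 + (4 - 1*6)*u = 6 + (4 - 6)*u = 6 - 2*u)
1/(a(c(r))**4) = 1/((6 - 2*(2 + 2*(2/3)))**4) = 1/((6 - 2*(2 + 4/3))**4) = 1/((6 - 2*10/3)**4) = 1/((6 - 20/3)**4) = 1/((-2/3)**4) = 1/(16/81) = 81/16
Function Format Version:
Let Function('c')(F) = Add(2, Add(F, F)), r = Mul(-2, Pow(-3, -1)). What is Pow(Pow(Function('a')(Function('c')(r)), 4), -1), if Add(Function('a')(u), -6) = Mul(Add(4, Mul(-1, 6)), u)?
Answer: Rational(81, 16) ≈ 5.0625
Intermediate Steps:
r = Rational(2, 3) (r = Mul(-2, Rational(-1, 3)) = Rational(2, 3) ≈ 0.66667)
Function('c')(F) = Add(2, Mul(2, F))
Function('a')(u) = Add(6, Mul(-2, u)) (Function('a')(u) = Add(6, Mul(Add(4, Mul(-1, 6)), u)) = Add(6, Mul(Add(4, -6), u)) = Add(6, Mul(-2, u)))
Pow(Pow(Function('a')(Function('c')(r)), 4), -1) = Pow(Pow(Add(6, Mul(-2, Add(2, Mul(2, Rational(2, 3))))), 4), -1) = Pow(Pow(Add(6, Mul(-2, Add(2, Rational(4, 3)))), 4), -1) = Pow(Pow(Add(6, Mul(-2, Rational(10, 3))), 4), -1) = Pow(Pow(Add(6, Rational(-20, 3)), 4), -1) = Pow(Pow(Rational(-2, 3), 4), -1) = Pow(Rational(16, 81), -1) = Rational(81, 16)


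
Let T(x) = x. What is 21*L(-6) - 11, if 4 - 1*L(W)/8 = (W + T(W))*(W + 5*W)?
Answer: -71915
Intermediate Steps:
L(W) = 32 - 96*W**2 (L(W) = 32 - 8*(W + W)*(W + 5*W) = 32 - 8*2*W*6*W = 32 - 96*W**2)
21*L(-6) - 11 = 21*(32 - 96*(-6)**2) - 11 = 21*(32 - 96*36) - 11 = 21*(32 - 3456) - 11 = 21*(-3424) - 11 = -71904 - 11 = -71915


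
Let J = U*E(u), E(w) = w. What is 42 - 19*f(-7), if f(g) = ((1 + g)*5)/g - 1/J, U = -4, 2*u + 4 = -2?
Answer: -3179/84 ≈ -37.845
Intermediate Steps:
u = -3 (u = -2 + (1/2)*(-2) = -2 - 1 = -3)
J = 12 (J = -4*(-3) = 12)
f(g) = -1/12 + (5 + 5*g)/g (f(g) = ((1 + g)*5)/g - 1/12 = (5 + 5*g)/g - 1*1/12 = (5 + 5*g)/g - 1/12 = -1/12 + (5 + 5*g)/g)
42 - 19*f(-7) = 42 - 19*(59/12 + 5/(-7)) = 42 - 19*(59/12 + 5*(-1/7)) = 42 - 19*(59/12 - 5/7) = 42 - 19*353/84 = 42 - 6707/84 = -3179/84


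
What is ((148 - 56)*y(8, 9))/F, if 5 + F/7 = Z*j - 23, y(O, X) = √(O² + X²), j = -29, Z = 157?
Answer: -92*√145/32067 ≈ -0.034547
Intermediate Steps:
F = -32067 (F = -35 + 7*(157*(-29) - 23) = -35 + 7*(-4553 - 23) = -35 + 7*(-4576) = -35 - 32032 = -32067)
((148 - 56)*y(8, 9))/F = ((148 - 56)*√(8² + 9²))/(-32067) = (92*√(64 + 81))*(-1/32067) = (92*√145)*(-1/32067) = -92*√145/32067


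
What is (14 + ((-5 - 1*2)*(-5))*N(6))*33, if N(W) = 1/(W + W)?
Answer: 2233/4 ≈ 558.25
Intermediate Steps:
N(W) = 1/(2*W)
(14 + ((-5 - 1*2)*(-5))*N(6))*33 = (14 + ((-5 - 1*2)*(-5))*((½)/6))*33 = (14 + ((-5 - 2)*(-5))*((½)*(⅙)))*33 = (14 - 7*(-5)*(1/12))*33 = (14 + 35*(1/12))*33 = (14 + 35/12)*33 = (203/12)*33 = 2233/4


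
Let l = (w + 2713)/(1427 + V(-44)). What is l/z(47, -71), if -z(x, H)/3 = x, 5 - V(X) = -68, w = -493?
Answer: -37/3525 ≈ -0.010496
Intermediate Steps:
V(X) = 73 (V(X) = 5 - 1*(-68) = 5 + 68 = 73)
z(x, H) = -3*x
l = 37/25 (l = (-493 + 2713)/(1427 + 73) = 2220/1500 = 2220*(1/1500) = 37/25 ≈ 1.4800)
l/z(47, -71) = 37/(25*((-3*47))) = (37/25)/(-141) = (37/25)*(-1/141) = -37/3525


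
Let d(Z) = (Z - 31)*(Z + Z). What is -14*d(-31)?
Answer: -53816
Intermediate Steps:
d(Z) = 2*Z*(-31 + Z) (d(Z) = (-31 + Z)*(2*Z) = 2*Z*(-31 + Z))
-14*d(-31) = -28*(-31)*(-31 - 31) = -28*(-31)*(-62) = -14*3844 = -53816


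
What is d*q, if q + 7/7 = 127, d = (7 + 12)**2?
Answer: 45486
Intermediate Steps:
d = 361 (d = 19**2 = 361)
q = 126 (q = -1 + 127 = 126)
d*q = 361*126 = 45486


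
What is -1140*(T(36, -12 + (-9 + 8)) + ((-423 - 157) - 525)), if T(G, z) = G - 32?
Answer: 1255140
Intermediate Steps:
T(G, z) = -32 + G
-1140*(T(36, -12 + (-9 + 8)) + ((-423 - 157) - 525)) = -1140*((-32 + 36) + ((-423 - 157) - 525)) = -1140*(4 + (-580 - 525)) = -1140*(4 - 1105) = -1140*(-1101) = 1255140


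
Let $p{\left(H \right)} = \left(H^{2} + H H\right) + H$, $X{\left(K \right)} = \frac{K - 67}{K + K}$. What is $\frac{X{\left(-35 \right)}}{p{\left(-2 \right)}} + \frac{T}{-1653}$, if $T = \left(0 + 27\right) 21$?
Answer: $- \frac{3863}{38570} \approx -0.10016$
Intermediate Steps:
$X{\left(K \right)} = \frac{-67 + K}{2 K}$
$p{\left(H \right)} = H + 2 H^{2}$ ($p{\left(H \right)} = \left(H^{2} + H^{2}\right) + H = 2 H^{2} + H = H + 2 H^{2}$)
$T = 567$ ($T = 27 \cdot 21 = 567$)
$\frac{X{\left(-35 \right)}}{p{\left(-2 \right)}} + \frac{T}{-1653} = \frac{\frac{1}{2} \frac{1}{-35} \left(-67 - 35\right)}{\left(-2\right) \left(1 + 2 \left(-2\right)\right)} + \frac{567}{-1653} = \frac{\frac{1}{2} \left(- \frac{1}{35}\right) \left(-102\right)}{\left(-2\right) \left(1 - 4\right)} + 567 \left(- \frac{1}{1653}\right) = \frac{51}{35 \left(\left(-2\right) \left(-3\right)\right)} - \frac{189}{551} = \frac{51}{35 \cdot 6} - \frac{189}{551} = \frac{51}{35} \cdot \frac{1}{6} - \frac{189}{551} = \frac{17}{70} - \frac{189}{551} = - \frac{3863}{38570}$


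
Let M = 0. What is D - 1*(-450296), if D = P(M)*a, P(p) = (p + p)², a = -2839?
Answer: 450296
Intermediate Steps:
P(p) = 4*p² (P(p) = (2*p)² = 4*p²)
D = 0 (D = (4*0²)*(-2839) = (4*0)*(-2839) = 0*(-2839) = 0)
D - 1*(-450296) = 0 - 1*(-450296) = 0 + 450296 = 450296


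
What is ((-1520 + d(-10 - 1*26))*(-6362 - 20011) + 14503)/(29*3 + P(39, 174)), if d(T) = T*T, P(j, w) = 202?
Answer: 5922055/289 ≈ 20492.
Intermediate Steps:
d(T) = T²
((-1520 + d(-10 - 1*26))*(-6362 - 20011) + 14503)/(29*3 + P(39, 174)) = ((-1520 + (-10 - 1*26)²)*(-6362 - 20011) + 14503)/(29*3 + 202) = ((-1520 + (-10 - 26)²)*(-26373) + 14503)/(87 + 202) = ((-1520 + (-36)²)*(-26373) + 14503)/289 = ((-1520 + 1296)*(-26373) + 14503)*(1/289) = (-224*(-26373) + 14503)*(1/289) = (5907552 + 14503)*(1/289) = 5922055*(1/289) = 5922055/289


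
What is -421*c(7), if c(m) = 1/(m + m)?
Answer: -421/14 ≈ -30.071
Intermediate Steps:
c(m) = 1/(2*m)
-421*c(7) = -421/(2*7) = -421*1/14 = -421/14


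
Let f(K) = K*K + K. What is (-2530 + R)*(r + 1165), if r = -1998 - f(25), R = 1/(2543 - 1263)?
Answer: 4802545717/1280 ≈ 3.7520e+6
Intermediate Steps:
f(K) = K + K² (f(K) = K² + K = K + K²)
R = 1/1280 ≈ 0.00078125
r = -2648 (r = -1998 - 25*(1 + 25) = -1998 - 25*26 = -1998 - 1*650 = -1998 - 650 = -2648)
(-2530 + R)*(r + 1165) = (-2530 + 1/1280)*(-2648 + 1165) = -3238399/1280*(-1483) = 4802545717/1280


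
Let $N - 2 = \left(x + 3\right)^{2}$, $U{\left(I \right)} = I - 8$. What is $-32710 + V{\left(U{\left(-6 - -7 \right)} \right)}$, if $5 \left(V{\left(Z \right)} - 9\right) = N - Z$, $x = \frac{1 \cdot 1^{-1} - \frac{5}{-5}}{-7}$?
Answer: $- \frac{8010943}{245} \approx -32698.0$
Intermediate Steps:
$U{\left(I \right)} = -8 + I$ ($U{\left(I \right)} = I - 8 = -8 + I$)
$x = - \frac{2}{7}$ ($x = \left(1 \cdot 1 - -1\right) \left(- \frac{1}{7}\right) = \left(1 + 1\right) \left(- \frac{1}{7}\right) = 2 \left(- \frac{1}{7}\right) = - \frac{2}{7} \approx -0.28571$)
$N = \frac{459}{49}$ ($N = 2 + \left(- \frac{2}{7} + 3\right)^{2} = 2 + \left(\frac{19}{7}\right)^{2} = 2 + \frac{361}{49} = \frac{459}{49} \approx 9.3673$)
$V{\left(Z \right)} = \frac{2664}{245} - \frac{Z}{5}$ ($V{\left(Z \right)} = 9 + \frac{\frac{459}{49} - Z}{5} = 9 - \left(- \frac{459}{245} + \frac{Z}{5}\right) = \frac{2664}{245} - \frac{Z}{5}$)
$-32710 + V{\left(U{\left(-6 - -7 \right)} \right)} = -32710 + \left(\frac{2664}{245} - \frac{-8 - -1}{5}\right) = -32710 + \left(\frac{2664}{245} - \frac{-8 + \left(-6 + 7\right)}{5}\right) = -32710 + \left(\frac{2664}{245} - \frac{-8 + 1}{5}\right) = -32710 + \left(\frac{2664}{245} - - \frac{7}{5}\right) = -32710 + \left(\frac{2664}{245} + \frac{7}{5}\right) = -32710 + \frac{3007}{245} = - \frac{8010943}{245}$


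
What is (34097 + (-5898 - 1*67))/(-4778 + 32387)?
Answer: 28132/27609 ≈ 1.0189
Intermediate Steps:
(34097 + (-5898 - 1*67))/(-4778 + 32387) = (34097 + (-5898 - 67))/27609 = (34097 - 5965)*(1/27609) = 28132*(1/27609) = 28132/27609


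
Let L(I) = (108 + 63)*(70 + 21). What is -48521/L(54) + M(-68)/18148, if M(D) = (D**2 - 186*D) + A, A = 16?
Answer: -11760395/5430789 ≈ -2.1655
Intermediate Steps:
M(D) = 16 + D**2 - 186*D (M(D) = (D**2 - 186*D) + 16 = 16 + D**2 - 186*D)
L(I) = 15561 (L(I) = 171*91 = 15561)
-48521/L(54) + M(-68)/18148 = -48521/15561 + (16 + (-68)**2 - 186*(-68))/18148 = -48521*1/15561 + (16 + 4624 + 12648)*(1/18148) = -48521/15561 + 17288*(1/18148) = -48521/15561 + 4322/4537 = -11760395/5430789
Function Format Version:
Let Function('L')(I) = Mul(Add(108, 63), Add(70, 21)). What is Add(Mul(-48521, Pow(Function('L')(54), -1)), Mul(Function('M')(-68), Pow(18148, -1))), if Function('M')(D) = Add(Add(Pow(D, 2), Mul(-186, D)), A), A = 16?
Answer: Rational(-11760395, 5430789) ≈ -2.1655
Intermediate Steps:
Function('M')(D) = Add(16, Pow(D, 2), Mul(-186, D)) (Function('M')(D) = Add(Add(Pow(D, 2), Mul(-186, D)), 16) = Add(16, Pow(D, 2), Mul(-186, D)))
Function('L')(I) = 15561 (Function('L')(I) = Mul(171, 91) = 15561)
Add(Mul(-48521, Pow(Function('L')(54), -1)), Mul(Function('M')(-68), Pow(18148, -1))) = Add(Mul(-48521, Pow(15561, -1)), Mul(Add(16, Pow(-68, 2), Mul(-186, -68)), Pow(18148, -1))) = Add(Mul(-48521, Rational(1, 15561)), Mul(Add(16, 4624, 12648), Rational(1, 18148))) = Add(Rational(-48521, 15561), Mul(17288, Rational(1, 18148))) = Add(Rational(-48521, 15561), Rational(4322, 4537)) = Rational(-11760395, 5430789)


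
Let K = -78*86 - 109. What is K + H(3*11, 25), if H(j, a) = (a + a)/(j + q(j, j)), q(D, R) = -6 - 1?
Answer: -88596/13 ≈ -6815.1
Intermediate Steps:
q(D, R) = -7
H(j, a) = 2*a/(-7 + j) (H(j, a) = (a + a)/(j - 7) = (2*a)/(-7 + j) = 2*a/(-7 + j))
K = -6817 (K = -6708 - 109 = -6817)
K + H(3*11, 25) = -6817 + 2*25/(-7 + 3*11) = -6817 + 2*25/(-7 + 33) = -6817 + 2*25/26 = -6817 + 2*25*(1/26) = -6817 + 25/13 = -88596/13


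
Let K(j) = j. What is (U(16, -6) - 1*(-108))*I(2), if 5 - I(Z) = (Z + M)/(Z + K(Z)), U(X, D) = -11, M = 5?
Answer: 1261/4 ≈ 315.25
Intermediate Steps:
I(Z) = 5 - (5 + Z)/(2*Z) (I(Z) = 5 - (Z + 5)/(Z + Z) = 5 - (5 + Z)/(2*Z))
(U(16, -6) - 1*(-108))*I(2) = (-11 - 1*(-108))*((½)*(-5 + 9*2)/2) = (-11 + 108)*((½)*(½)*(-5 + 18)) = 97*((½)*(½)*13) = 97*(13/4) = 1261/4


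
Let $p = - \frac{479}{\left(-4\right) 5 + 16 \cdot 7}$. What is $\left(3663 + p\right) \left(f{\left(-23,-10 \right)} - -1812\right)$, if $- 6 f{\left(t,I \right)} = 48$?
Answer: $\frac{151769167}{23} \approx 6.5987 \cdot 10^{6}$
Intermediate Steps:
$f{\left(t,I \right)} = -8$ ($f{\left(t,I \right)} = \left(- \frac{1}{6}\right) 48 = -8$)
$p = - \frac{479}{92}$ ($p = - \frac{479}{-20 + 112} = - \frac{479}{92} \approx -5.2065$)
$\left(3663 + p\right) \left(f{\left(-23,-10 \right)} - -1812\right) = \left(3663 - \frac{479}{92}\right) \left(-8 - -1812\right) = \frac{336517 \left(-8 + 1812\right)}{92} = \frac{336517}{92} \cdot 1804 = \frac{151769167}{23}$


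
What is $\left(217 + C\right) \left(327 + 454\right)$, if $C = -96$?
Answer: $94501$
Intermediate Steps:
$\left(217 + C\right) \left(327 + 454\right) = \left(217 - 96\right) \left(327 + 454\right) = 121 \cdot 781 = 94501$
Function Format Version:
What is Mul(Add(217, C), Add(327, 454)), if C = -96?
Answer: 94501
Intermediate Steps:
Mul(Add(217, C), Add(327, 454)) = Mul(Add(217, -96), Add(327, 454)) = Mul(121, 781) = 94501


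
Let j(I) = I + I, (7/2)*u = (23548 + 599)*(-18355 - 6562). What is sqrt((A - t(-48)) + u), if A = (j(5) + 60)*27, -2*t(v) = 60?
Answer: I*sqrt(8423297106)/7 ≈ 13111.0*I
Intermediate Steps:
u = -1203341598/7 (u = 2*((23548 + 599)*(-18355 - 6562))/7 = 2*(24147*(-24917))/7 = (2/7)*(-601670799) = -1203341598/7 ≈ -1.7191e+8)
j(I) = 2*I
t(v) = -30 (t(v) = -1/2*60 = -30)
A = 1890 (A = (2*5 + 60)*27 = (10 + 60)*27 = 70*27 = 1890)
sqrt((A - t(-48)) + u) = sqrt((1890 - 1*(-30)) - 1203341598/7) = sqrt((1890 + 30) - 1203341598/7) = sqrt(1920 - 1203341598/7) = sqrt(-1203328158/7) = I*sqrt(8423297106)/7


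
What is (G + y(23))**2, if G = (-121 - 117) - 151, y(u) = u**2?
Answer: 19600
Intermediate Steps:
G = -389 (G = -238 - 151 = -389)
(G + y(23))**2 = (-389 + 23**2)**2 = (-389 + 529)**2 = 140**2 = 19600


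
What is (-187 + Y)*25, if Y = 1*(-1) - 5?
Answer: -4825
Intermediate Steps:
Y = -6 (Y = -1 - 5 = -6)
(-187 + Y)*25 = (-187 - 6)*25 = -193*25 = -4825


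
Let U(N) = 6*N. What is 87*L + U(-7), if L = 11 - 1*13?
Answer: -216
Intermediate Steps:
L = -2 (L = 11 - 13 = -2)
87*L + U(-7) = 87*(-2) + 6*(-7) = -174 - 42 = -216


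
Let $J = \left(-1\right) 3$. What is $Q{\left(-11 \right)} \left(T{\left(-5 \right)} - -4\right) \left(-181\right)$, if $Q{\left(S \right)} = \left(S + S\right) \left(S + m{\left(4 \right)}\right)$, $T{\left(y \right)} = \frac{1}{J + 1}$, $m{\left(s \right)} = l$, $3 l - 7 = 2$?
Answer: $-111496$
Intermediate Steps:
$l = 3$ ($l = \frac{7}{3} + \frac{1}{3} \cdot 2 = \frac{7}{3} + \frac{2}{3} = 3$)
$J = -3$
$m{\left(s \right)} = 3$
$T{\left(y \right)} = - \frac{1}{2}$ ($T{\left(y \right)} = \frac{1}{-3 + 1} = \frac{1}{-2} = - \frac{1}{2}$)
$Q{\left(S \right)} = 2 S \left(3 + S\right)$ ($Q{\left(S \right)} = \left(S + S\right) \left(S + 3\right) = 2 S \left(3 + S\right)$)
$Q{\left(-11 \right)} \left(T{\left(-5 \right)} - -4\right) \left(-181\right) = 2 \left(-11\right) \left(3 - 11\right) \left(- \frac{1}{2} - -4\right) \left(-181\right) = 2 \left(-11\right) \left(-8\right) \left(- \frac{1}{2} + 4\right) \left(-181\right) = 176 \cdot \frac{7}{2} \left(-181\right) = 616 \left(-181\right) = -111496$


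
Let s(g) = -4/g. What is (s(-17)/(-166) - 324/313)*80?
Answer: -36623200/441643 ≈ -82.925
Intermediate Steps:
(s(-17)/(-166) - 324/313)*80 = (-4/(-17)/(-166) - 324/313)*80 = (-4*(-1/17)*(-1/166) - 324*1/313)*80 = ((4/17)*(-1/166) - 324/313)*80 = (-2/1411 - 324/313)*80 = -457790/441643*80 = -36623200/441643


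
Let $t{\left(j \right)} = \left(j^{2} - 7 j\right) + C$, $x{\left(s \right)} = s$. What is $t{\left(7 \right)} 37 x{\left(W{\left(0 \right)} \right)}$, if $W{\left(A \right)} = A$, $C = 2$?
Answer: $0$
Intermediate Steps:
$t{\left(j \right)} = 2 + j^{2} - 7 j$ ($t{\left(j \right)} = \left(j^{2} - 7 j\right) + 2 = 2 + j^{2} - 7 j$)
$t{\left(7 \right)} 37 x{\left(W{\left(0 \right)} \right)} = \left(2 + 7^{2} - 49\right) 37 \cdot 0 = \left(2 + 49 - 49\right) 37 \cdot 0 = 2 \cdot 37 \cdot 0 = 74 \cdot 0 = 0$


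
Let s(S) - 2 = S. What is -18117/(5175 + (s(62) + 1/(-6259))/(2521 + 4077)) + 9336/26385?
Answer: -394342232533642/125306331501025 ≈ -3.1470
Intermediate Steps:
s(S) = 2 + S
-18117/(5175 + (s(62) + 1/(-6259))/(2521 + 4077)) + 9336/26385 = -18117/(5175 + ((2 + 62) + 1/(-6259))/(2521 + 4077)) + 9336/26385 = -18117/(5175 + (64 - 1/6259)/6598) + 9336*(1/26385) = -18117/(5175 + (400575/6259)*(1/6598)) + 3112/8795 = -18117/(5175 + 400575/41296882) + 3112/8795 = -18117/213711764925/41296882 + 3112/8795 = -18117*41296882/213711764925 + 3112/8795 = -249391870398/71237254975 + 3112/8795 = -394342232533642/125306331501025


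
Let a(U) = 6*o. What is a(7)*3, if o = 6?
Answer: 108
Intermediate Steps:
a(U) = 36 (a(U) = 6*6 = 36)
a(7)*3 = 36*3 = 108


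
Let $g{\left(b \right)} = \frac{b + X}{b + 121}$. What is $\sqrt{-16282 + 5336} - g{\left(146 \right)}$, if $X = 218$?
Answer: $- \frac{364}{267} + i \sqrt{10946} \approx -1.3633 + 104.62 i$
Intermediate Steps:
$g{\left(b \right)} = \frac{218 + b}{121 + b}$ ($g{\left(b \right)} = \frac{b + 218}{b + 121} = \frac{218 + b}{121 + b}$)
$\sqrt{-16282 + 5336} - g{\left(146 \right)} = \sqrt{-16282 + 5336} - \frac{218 + 146}{121 + 146} = \sqrt{-10946} - \frac{1}{267} \cdot 364 = i \sqrt{10946} - \frac{1}{267} \cdot 364 = i \sqrt{10946} - \frac{364}{267} = - \frac{364}{267} + i \sqrt{10946}$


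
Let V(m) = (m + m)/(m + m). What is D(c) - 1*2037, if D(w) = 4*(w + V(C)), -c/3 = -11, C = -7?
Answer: -1901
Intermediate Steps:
c = 33 (c = -3*(-11) = 33)
V(m) = 1 (V(m) = (2*m)/((2*m)) = (2*m)*(1/(2*m)) = 1)
D(w) = 4 + 4*w (D(w) = 4*(w + 1) = 4*(1 + w) = 4 + 4*w)
D(c) - 1*2037 = (4 + 4*33) - 1*2037 = (4 + 132) - 2037 = 136 - 2037 = -1901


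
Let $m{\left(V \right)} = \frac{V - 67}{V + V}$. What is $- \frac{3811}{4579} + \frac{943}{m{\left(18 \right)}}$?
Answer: $- \frac{155634631}{224371} \approx -693.65$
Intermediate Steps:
$m{\left(V \right)} = \frac{-67 + V}{2 V}$
$- \frac{3811}{4579} + \frac{943}{m{\left(18 \right)}} = - \frac{3811}{4579} + \frac{943}{\frac{1}{2} \cdot \frac{1}{18} \left(-67 + 18\right)} = \left(-3811\right) \frac{1}{4579} + \frac{943}{\frac{1}{2} \cdot \frac{1}{18} \left(-49\right)} = - \frac{3811}{4579} + \frac{943}{- \frac{49}{36}} = - \frac{3811}{4579} + 943 \left(- \frac{36}{49}\right) = - \frac{3811}{4579} - \frac{33948}{49} = - \frac{155634631}{224371}$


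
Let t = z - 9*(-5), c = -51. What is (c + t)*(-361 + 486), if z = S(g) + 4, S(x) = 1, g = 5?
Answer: -125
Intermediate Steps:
z = 5 (z = 1 + 4 = 5)
t = 50 (t = 5 - 9*(-5) = 5 + 45 = 50)
(c + t)*(-361 + 486) = (-51 + 50)*(-361 + 486) = -1*125 = -125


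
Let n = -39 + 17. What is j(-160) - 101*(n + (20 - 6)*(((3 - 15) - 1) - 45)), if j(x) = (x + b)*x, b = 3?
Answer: 109354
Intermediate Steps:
n = -22
j(x) = x*(3 + x) (j(x) = (x + 3)*x = (3 + x)*x = x*(3 + x))
j(-160) - 101*(n + (20 - 6)*(((3 - 15) - 1) - 45)) = -160*(3 - 160) - 101*(-22 + (20 - 6)*(((3 - 15) - 1) - 45)) = -160*(-157) - 101*(-22 + 14*((-12 - 1) - 45)) = 25120 - 101*(-22 + 14*(-13 - 45)) = 25120 - 101*(-22 + 14*(-58)) = 25120 - 101*(-22 - 812) = 25120 - 101*(-834) = 25120 - 1*(-84234) = 25120 + 84234 = 109354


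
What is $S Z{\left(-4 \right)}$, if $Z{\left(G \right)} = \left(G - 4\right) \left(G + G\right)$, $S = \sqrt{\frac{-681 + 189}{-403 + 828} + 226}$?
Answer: $\frac{64 \sqrt{1624486}}{85} \approx 959.66$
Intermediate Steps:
$S = \frac{\sqrt{1624486}}{85}$ ($S = \sqrt{- \frac{492}{425} + 226} = \sqrt{\frac{95558}{425}} = \frac{\sqrt{1624486}}{85} \approx 14.995$)
$Z{\left(G \right)} = 2 G \left(-4 + G\right)$ ($Z{\left(G \right)} = \left(-4 + G\right) 2 G = 2 G \left(-4 + G\right)$)
$S Z{\left(-4 \right)} = \frac{\sqrt{1624486}}{85} \cdot 2 \left(-4\right) \left(-4 - 4\right) = \frac{\sqrt{1624486}}{85} \cdot 2 \left(-4\right) \left(-8\right) = \frac{\sqrt{1624486}}{85} \cdot 64 = \frac{64 \sqrt{1624486}}{85}$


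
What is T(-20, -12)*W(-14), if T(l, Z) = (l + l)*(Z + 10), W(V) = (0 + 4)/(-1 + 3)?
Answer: 160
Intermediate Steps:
W(V) = 2 (W(V) = 4/2 = 4*(½) = 2)
T(l, Z) = 2*l*(10 + Z) (T(l, Z) = (2*l)*(10 + Z) = 2*l*(10 + Z))
T(-20, -12)*W(-14) = (2*(-20)*(10 - 12))*2 = (2*(-20)*(-2))*2 = 80*2 = 160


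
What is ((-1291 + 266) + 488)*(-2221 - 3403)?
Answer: 3020088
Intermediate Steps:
((-1291 + 266) + 488)*(-2221 - 3403) = (-1025 + 488)*(-5624) = -537*(-5624) = 3020088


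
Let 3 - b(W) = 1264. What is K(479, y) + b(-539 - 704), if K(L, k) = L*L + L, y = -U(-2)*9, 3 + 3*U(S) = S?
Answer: 228659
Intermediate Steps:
b(W) = -1261 (b(W) = 3 - 1*1264 = 3 - 1264 = -1261)
U(S) = -1 + S/3
y = 15 (y = -(-1 + (1/3)*(-2))*9 = -(-1 - 2/3)*9 = -1*(-5/3)*9 = (5/3)*9 = 15)
K(L, k) = L + L**2 (K(L, k) = L**2 + L = L + L**2)
K(479, y) + b(-539 - 704) = 479*(1 + 479) - 1261 = 479*480 - 1261 = 229920 - 1261 = 228659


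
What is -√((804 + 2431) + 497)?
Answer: -2*√933 ≈ -61.090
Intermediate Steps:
-√((804 + 2431) + 497) = -√(3235 + 497) = -√3732 = -2*√933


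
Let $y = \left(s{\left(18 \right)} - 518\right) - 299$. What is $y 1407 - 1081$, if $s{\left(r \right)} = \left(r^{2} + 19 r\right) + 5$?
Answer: $-206503$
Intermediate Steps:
$s{\left(r \right)} = 5 + r^{2} + 19 r$
$y = -146$ ($y = \left(\left(5 + 18^{2} + 19 \cdot 18\right) - 518\right) - 299 = \left(\left(5 + 324 + 342\right) - 518\right) - 299 = \left(671 - 518\right) - 299 = 153 - 299 = -146$)
$y 1407 - 1081 = \left(-146\right) 1407 - 1081 = -205422 - 1081 = -206503$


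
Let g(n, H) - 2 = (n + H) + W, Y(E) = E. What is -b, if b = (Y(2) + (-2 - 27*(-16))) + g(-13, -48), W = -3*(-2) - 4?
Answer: -375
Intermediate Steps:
W = 2 (W = 6 - 4 = 2)
g(n, H) = 4 + H + n (g(n, H) = 2 + ((n + H) + 2) = 2 + ((H + n) + 2) = 2 + (2 + H + n) = 4 + H + n)
b = 375 (b = (2 + (-2 - 27*(-16))) + (4 - 48 - 13) = (2 + (-2 + 432)) - 57 = (2 + 430) - 57 = 432 - 57 = 375)
-b = -1*375 = -375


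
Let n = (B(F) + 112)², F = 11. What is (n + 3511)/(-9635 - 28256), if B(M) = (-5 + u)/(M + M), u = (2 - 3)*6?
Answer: -63773/151564 ≈ -0.42077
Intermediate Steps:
u = -6 (u = -1*6 = -6)
B(M) = -11/(2*M) (B(M) = (-5 - 6)/(M + M) = -11*1/(2*M) = -11/(2*M))
n = 49729/4 (n = (-11/2/11 + 112)² = (-11/2*1/11 + 112)² = (-½ + 112)² = (223/2)² = 49729/4 ≈ 12432.)
(n + 3511)/(-9635 - 28256) = (49729/4 + 3511)/(-9635 - 28256) = (63773/4)/(-37891) = (63773/4)*(-1/37891) = -63773/151564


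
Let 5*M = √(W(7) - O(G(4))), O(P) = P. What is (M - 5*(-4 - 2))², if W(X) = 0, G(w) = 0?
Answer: 900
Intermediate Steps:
M = 0 (M = √(0 - 1*0)/5 = √(0 + 0)/5 = √0/5 = (⅕)*0 = 0)
(M - 5*(-4 - 2))² = (0 - 5*(-4 - 2))² = (0 - 5*(-6))² = (0 + 30)² = 30² = 900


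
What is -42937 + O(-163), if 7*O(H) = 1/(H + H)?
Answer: -97982235/2282 ≈ -42937.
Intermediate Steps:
O(H) = 1/(14*H) (O(H) = 1/(7*(H + H)) = 1/(7*((2*H))) = (1/(2*H))/7 = 1/(14*H))
-42937 + O(-163) = -42937 + (1/14)/(-163) = -42937 + (1/14)*(-1/163) = -42937 - 1/2282 = -97982235/2282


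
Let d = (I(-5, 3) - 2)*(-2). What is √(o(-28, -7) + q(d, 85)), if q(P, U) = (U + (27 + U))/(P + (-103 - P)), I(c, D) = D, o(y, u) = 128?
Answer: 3*√148629/103 ≈ 11.229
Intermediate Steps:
d = -2 (d = (3 - 2)*(-2) = 1*(-2) = -2)
q(P, U) = -27/103 - 2*U/103 (q(P, U) = (27 + 2*U)/(-103) = (27 + 2*U)*(-1/103) = -27/103 - 2*U/103)
√(o(-28, -7) + q(d, 85)) = √(128 + (-27/103 - 2/103*85)) = √(128 + (-27/103 - 170/103)) = √(128 - 197/103) = √(12987/103) = 3*√148629/103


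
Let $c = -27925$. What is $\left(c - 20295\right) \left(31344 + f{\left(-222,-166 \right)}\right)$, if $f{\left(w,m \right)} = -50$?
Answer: $-1508996680$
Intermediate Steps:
$\left(c - 20295\right) \left(31344 + f{\left(-222,-166 \right)}\right) = \left(-27925 - 20295\right) \left(31344 - 50\right) = \left(-48220\right) 31294 = -1508996680$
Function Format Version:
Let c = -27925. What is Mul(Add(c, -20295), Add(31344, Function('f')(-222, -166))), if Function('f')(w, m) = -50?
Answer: -1508996680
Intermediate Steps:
Mul(Add(c, -20295), Add(31344, Function('f')(-222, -166))) = Mul(Add(-27925, -20295), Add(31344, -50)) = Mul(-48220, 31294) = -1508996680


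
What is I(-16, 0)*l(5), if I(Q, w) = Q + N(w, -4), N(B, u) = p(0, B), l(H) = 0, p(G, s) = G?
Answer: 0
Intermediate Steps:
N(B, u) = 0
I(Q, w) = Q (I(Q, w) = Q + 0 = Q)
I(-16, 0)*l(5) = -16*0 = 0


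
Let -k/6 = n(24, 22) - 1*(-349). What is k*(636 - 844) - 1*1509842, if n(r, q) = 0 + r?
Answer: -1044338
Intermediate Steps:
n(r, q) = r
k = -2238 (k = -6*(24 - 1*(-349)) = -6*(24 + 349) = -6*373 = -2238)
k*(636 - 844) - 1*1509842 = -2238*(636 - 844) - 1*1509842 = -2238*(-208) - 1509842 = 465504 - 1509842 = -1044338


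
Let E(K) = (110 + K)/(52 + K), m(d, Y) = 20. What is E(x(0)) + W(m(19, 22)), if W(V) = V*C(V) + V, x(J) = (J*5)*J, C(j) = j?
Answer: 10975/26 ≈ 422.12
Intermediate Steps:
x(J) = 5*J**2 (x(J) = (5*J)*J = 5*J**2)
E(K) = (110 + K)/(52 + K)
W(V) = V + V**2 (W(V) = V*V + V = V**2 + V = V + V**2)
E(x(0)) + W(m(19, 22)) = (110 + 5*0**2)/(52 + 5*0**2) + 20*(1 + 20) = (110 + 5*0)/(52 + 5*0) + 20*21 = (110 + 0)/(52 + 0) + 420 = 110/52 + 420 = (1/52)*110 + 420 = 55/26 + 420 = 10975/26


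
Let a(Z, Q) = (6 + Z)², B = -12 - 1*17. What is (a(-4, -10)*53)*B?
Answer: -6148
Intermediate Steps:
B = -29 (B = -12 - 17 = -29)
(a(-4, -10)*53)*B = ((6 - 4)²*53)*(-29) = (2²*53)*(-29) = (4*53)*(-29) = 212*(-29) = -6148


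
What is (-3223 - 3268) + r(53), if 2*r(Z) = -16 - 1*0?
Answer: -6499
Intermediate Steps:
r(Z) = -8 (r(Z) = (-16 - 1*0)/2 = (-16 + 0)/2 = (½)*(-16) = -8)
(-3223 - 3268) + r(53) = (-3223 - 3268) - 8 = -6491 - 8 = -6499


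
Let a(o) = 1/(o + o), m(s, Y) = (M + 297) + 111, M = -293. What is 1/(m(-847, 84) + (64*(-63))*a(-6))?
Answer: 1/451 ≈ 0.0022173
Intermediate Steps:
m(s, Y) = 115 (m(s, Y) = (-293 + 297) + 111 = 4 + 111 = 115)
a(o) = 1/(2*o)
1/(m(-847, 84) + (64*(-63))*a(-6)) = 1/(115 + (64*(-63))*((½)/(-6))) = 1/(115 - 2016*(-1)/6) = 1/(115 - 4032*(-1/12)) = 1/(115 + 336) = 1/451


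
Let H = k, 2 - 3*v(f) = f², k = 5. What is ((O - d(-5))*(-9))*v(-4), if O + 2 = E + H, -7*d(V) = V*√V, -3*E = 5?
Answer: 56 - 30*I*√5 ≈ 56.0 - 67.082*I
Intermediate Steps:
E = -5/3 (E = -⅓*5 = -5/3 ≈ -1.6667)
v(f) = ⅔ - f²/3
H = 5
d(V) = -V^(3/2)/7 (d(V) = -V*√V/7 = -V^(3/2)/7)
O = 4/3 (O = -2 + (-5/3 + 5) = -2 + 10/3 = 4/3 ≈ 1.3333)
((O - d(-5))*(-9))*v(-4) = ((4/3 - (-1)*(-5)^(3/2)/7)*(-9))*(⅔ - ⅓*(-4)²) = ((4/3 - (-1)*(-5*I*√5)/7)*(-9))*(⅔ - ⅓*16) = ((4/3 - 5*I*√5/7)*(-9))*(⅔ - 16/3) = ((4/3 - 5*I*√5/7)*(-9))*(-14/3) = (-12 + 45*I*√5/7)*(-14/3) = 56 - 30*I*√5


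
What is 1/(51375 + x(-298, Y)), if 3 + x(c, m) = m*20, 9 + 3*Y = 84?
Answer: 1/51872 ≈ 1.9278e-5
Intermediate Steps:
Y = 25 (Y = -3 + (⅓)*84 = -3 + 28 = 25)
x(c, m) = -3 + 20*m (x(c, m) = -3 + m*20 = -3 + 20*m)
1/(51375 + x(-298, Y)) = 1/(51375 + (-3 + 20*25)) = 1/(51375 + (-3 + 500)) = 1/(51375 + 497) = 1/51872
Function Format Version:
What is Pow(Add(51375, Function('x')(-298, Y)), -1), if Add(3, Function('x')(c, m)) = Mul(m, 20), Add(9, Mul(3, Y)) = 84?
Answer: Rational(1, 51872) ≈ 1.9278e-5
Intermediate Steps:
Y = 25 (Y = Add(-3, Mul(Rational(1, 3), 84)) = Add(-3, 28) = 25)
Function('x')(c, m) = Add(-3, Mul(20, m)) (Function('x')(c, m) = Add(-3, Mul(m, 20)) = Add(-3, Mul(20, m)))
Pow(Add(51375, Function('x')(-298, Y)), -1) = Pow(Add(51375, Add(-3, Mul(20, 25))), -1) = Pow(Add(51375, Add(-3, 500)), -1) = Pow(Add(51375, 497), -1) = Pow(51872, -1) = Rational(1, 51872)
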